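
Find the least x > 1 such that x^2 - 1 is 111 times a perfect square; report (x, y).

First expand sqrt(111) as a continued fraction. With x_i = (sqrt(111) + m_i)/d_i and (m_0, d_0) = (0, 1): a_0 = floor(sqrt(111)) = 10, since 10^2 = 100 <= 111 < 121 = 11^2.
Iterate m_{i+1} = d_i*a_i - m_i, d_{i+1} = (111 - m_{i+1}^2)/d_i, a_{i+1} = floor((a_0 + m_{i+1})/d_{i+1}):
  m_1 = 1*10 - 0 = 10, d_1 = (111 - 10^2)/1 = 11/1 = 11, a_1 = floor((10 + 10)/11) = 1.
  m_2 = 11*1 - 10 = 1, d_2 = (111 - 1^2)/11 = 110/11 = 10, a_2 = floor((10 + 1)/10) = 1.
  m_3 = 10*1 - 1 = 9, d_3 = (111 - 9^2)/10 = 30/10 = 3, a_3 = floor((10 + 9)/3) = 6.
  m_4 = 3*6 - 9 = 9, d_4 = (111 - 9^2)/3 = 30/3 = 10, a_4 = floor((10 + 9)/10) = 1.
  m_5 = 10*1 - 9 = 1, d_5 = (111 - 1^2)/10 = 110/10 = 11, a_5 = floor((10 + 1)/11) = 1.
  m_6 = 11*1 - 1 = 10, d_6 = (111 - 10^2)/11 = 11/11 = 1, a_6 = floor((10 + 10)/1) = 20.
  m_7 = 1*20 - 10 = 10, d_7 = (111 - 10^2)/1 = 11/1 = 11: (m_7, d_7) = (m_1, d_1) = (10, 11), so from here the quotients repeat a_1, ..., a_6; the period length is 6.
So sqrt(111) = [10; (1, 1, 6, 1, 1, 20)] with period length k = 6.
k is even, so the fundamental solution of x^2 - 111y^2 = 1 is (p_{k-1}, q_{k-1}) = (p_5, q_5); compute convergents through index 5.
Convergents (p_i = a_i*p_{i-1} + p_{i-2}, q_i = a_i*q_{i-1} + q_{i-2} with p_{-2}=0, p_{-1}=1, q_{-2}=1, q_{-1}=0):
  i=0: a_0=10, p_0 = 10*1 + 0 = 10, q_0 = 10*0 + 1 = 1.
  i=1: a_1=1, p_1 = 1*10 + 1 = 11, q_1 = 1*1 + 0 = 1.
  i=2: a_2=1, p_2 = 1*11 + 10 = 21, q_2 = 1*1 + 1 = 2.
  i=3: a_3=6, p_3 = 6*21 + 11 = 137, q_3 = 6*2 + 1 = 13.
  i=4: a_4=1, p_4 = 1*137 + 21 = 158, q_4 = 1*13 + 2 = 15.
  i=5: a_5=1, p_5 = 1*158 + 137 = 295, q_5 = 1*15 + 13 = 28.
Check: 295^2 - 111*28^2 = 87025 - 87024 = 1, so (x, y) = (295, 28) solves the equation, and by the theorem it is the least positive solution.

(x, y) = (295, 28)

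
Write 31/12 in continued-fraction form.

Run the Euclidean algorithm on 31 and 12; the successive quotients are the partial quotients a_0, a_1, ... (each step inverts the fractional part left over by the previous one):
  31 = 2*12 + 7, so a_0 = 2.
  12 = 1*7 + 5, so a_1 = 1.
  7 = 1*5 + 2, so a_2 = 1.
  5 = 2*2 + 1, so a_3 = 2.
  2 = 2*1 + 0, so a_4 = 2.
The remainder reaches 0 after 5 divisions, so the expansion has 5 partial quotients, read off in order.

[2; 1, 1, 2, 2]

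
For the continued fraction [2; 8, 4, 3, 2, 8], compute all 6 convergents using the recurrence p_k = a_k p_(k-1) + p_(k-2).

Using the convergent recurrence p_i = a_i*p_{i-1} + p_{i-2}, q_i = a_i*q_{i-1} + q_{i-2} with p_{-2}=0, p_{-1}=1, q_{-2}=1, q_{-1}=0:
  i=0: a_0=2, p_0 = 2*1 + 0 = 2, q_0 = 2*0 + 1 = 1.
  i=1: a_1=8, p_1 = 8*2 + 1 = 17, q_1 = 8*1 + 0 = 8.
  i=2: a_2=4, p_2 = 4*17 + 2 = 70, q_2 = 4*8 + 1 = 33.
  i=3: a_3=3, p_3 = 3*70 + 17 = 227, q_3 = 3*33 + 8 = 107.
  i=4: a_4=2, p_4 = 2*227 + 70 = 524, q_4 = 2*107 + 33 = 247.
  i=5: a_5=8, p_5 = 8*524 + 227 = 4419, q_5 = 8*247 + 107 = 2083.

2/1, 17/8, 70/33, 227/107, 524/247, 4419/2083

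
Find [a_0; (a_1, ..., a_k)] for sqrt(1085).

Write x_i = (sqrt(1085) + m_i)/d_i with (m_0, d_0) = (0, 1). a_0 = floor(sqrt(1085)) = 32, since 32^2 = 1024 <= 1085 < 1089 = 33^2.
Iterate m_{i+1} = d_i*a_i - m_i, d_{i+1} = (1085 - m_{i+1}^2)/d_i, a_{i+1} = floor((a_0 + m_{i+1})/d_{i+1}):
  m_1 = 1*32 - 0 = 32, d_1 = (1085 - 32^2)/1 = 61/1 = 61, a_1 = floor((32 + 32)/61) = 1.
  m_2 = 61*1 - 32 = 29, d_2 = (1085 - 29^2)/61 = 244/61 = 4, a_2 = floor((32 + 29)/4) = 15.
  m_3 = 4*15 - 29 = 31, d_3 = (1085 - 31^2)/4 = 124/4 = 31, a_3 = floor((32 + 31)/31) = 2.
  m_4 = 31*2 - 31 = 31, d_4 = (1085 - 31^2)/31 = 124/31 = 4, a_4 = floor((32 + 31)/4) = 15.
  m_5 = 4*15 - 31 = 29, d_5 = (1085 - 29^2)/4 = 244/4 = 61, a_5 = floor((32 + 29)/61) = 1.
  m_6 = 61*1 - 29 = 32, d_6 = (1085 - 32^2)/61 = 61/61 = 1, a_6 = floor((32 + 32)/1) = 64.
  m_7 = 1*64 - 32 = 32, d_7 = (1085 - 32^2)/1 = 61/1 = 61: (m_7, d_7) = (m_1, d_1) = (32, 61), so from here the quotients repeat a_1, ..., a_6; the period length is 6.
Hence the expansion of sqrt(1085) is a_0 = 32 followed by the repeating block 1, 15, 2, 15, 1, 64 (period 6).

[32; (1, 15, 2, 15, 1, 64)]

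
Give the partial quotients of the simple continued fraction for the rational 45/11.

[4; 11]

Run the Euclidean algorithm on 45 and 11; the successive quotients are the partial quotients a_0, a_1, ... (each step inverts the fractional part left over by the previous one):
  45 = 4*11 + 1, so a_0 = 4.
  11 = 11*1 + 0, so a_1 = 11.
The remainder reaches 0 after 2 divisions, so the expansion has 2 partial quotients, read off in order.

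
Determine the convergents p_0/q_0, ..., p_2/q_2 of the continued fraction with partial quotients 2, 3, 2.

2/1, 7/3, 16/7

Using the convergent recurrence p_i = a_i*p_{i-1} + p_{i-2}, q_i = a_i*q_{i-1} + q_{i-2} with p_{-2}=0, p_{-1}=1, q_{-2}=1, q_{-1}=0:
  i=0: a_0=2, p_0 = 2*1 + 0 = 2, q_0 = 2*0 + 1 = 1.
  i=1: a_1=3, p_1 = 3*2 + 1 = 7, q_1 = 3*1 + 0 = 3.
  i=2: a_2=2, p_2 = 2*7 + 2 = 16, q_2 = 2*3 + 1 = 7.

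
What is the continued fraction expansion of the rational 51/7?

[7; 3, 2]

Run the Euclidean algorithm on 51 and 7; the successive quotients are the partial quotients a_0, a_1, ... (each step inverts the fractional part left over by the previous one):
  51 = 7*7 + 2, so a_0 = 7.
  7 = 3*2 + 1, so a_1 = 3.
  2 = 2*1 + 0, so a_2 = 2.
The remainder reaches 0 after 3 divisions, so the expansion has 3 partial quotients, read off in order.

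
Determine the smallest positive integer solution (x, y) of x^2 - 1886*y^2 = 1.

First expand sqrt(1886) as a continued fraction. With x_i = (sqrt(1886) + m_i)/d_i and (m_0, d_0) = (0, 1): a_0 = floor(sqrt(1886)) = 43, since 43^2 = 1849 <= 1886 < 1936 = 44^2.
Iterate m_{i+1} = d_i*a_i - m_i, d_{i+1} = (1886 - m_{i+1}^2)/d_i, a_{i+1} = floor((a_0 + m_{i+1})/d_{i+1}):
  m_1 = 1*43 - 0 = 43, d_1 = (1886 - 43^2)/1 = 37/1 = 37, a_1 = floor((43 + 43)/37) = 2.
  m_2 = 37*2 - 43 = 31, d_2 = (1886 - 31^2)/37 = 925/37 = 25, a_2 = floor((43 + 31)/25) = 2.
  m_3 = 25*2 - 31 = 19, d_3 = (1886 - 19^2)/25 = 1525/25 = 61, a_3 = floor((43 + 19)/61) = 1.
  m_4 = 61*1 - 19 = 42, d_4 = (1886 - 42^2)/61 = 122/61 = 2, a_4 = floor((43 + 42)/2) = 42.
  m_5 = 2*42 - 42 = 42, d_5 = (1886 - 42^2)/2 = 122/2 = 61, a_5 = floor((43 + 42)/61) = 1.
  m_6 = 61*1 - 42 = 19, d_6 = (1886 - 19^2)/61 = 1525/61 = 25, a_6 = floor((43 + 19)/25) = 2.
  m_7 = 25*2 - 19 = 31, d_7 = (1886 - 31^2)/25 = 925/25 = 37, a_7 = floor((43 + 31)/37) = 2.
  m_8 = 37*2 - 31 = 43, d_8 = (1886 - 43^2)/37 = 37/37 = 1, a_8 = floor((43 + 43)/1) = 86.
  m_9 = 1*86 - 43 = 43, d_9 = (1886 - 43^2)/1 = 37/1 = 37: (m_9, d_9) = (m_1, d_1) = (43, 37), so from here the quotients repeat a_1, ..., a_8; the period length is 8.
So sqrt(1886) = [43; (2, 2, 1, 42, 1, 2, 2, 86)] with period length k = 8.
k is even, so the fundamental solution of x^2 - 1886y^2 = 1 is (p_{k-1}, q_{k-1}) = (p_7, q_7); compute convergents through index 7.
Convergents (p_i = a_i*p_{i-1} + p_{i-2}, q_i = a_i*q_{i-1} + q_{i-2} with p_{-2}=0, p_{-1}=1, q_{-2}=1, q_{-1}=0):
  i=0: a_0=43, p_0 = 43*1 + 0 = 43, q_0 = 43*0 + 1 = 1.
  i=1: a_1=2, p_1 = 2*43 + 1 = 87, q_1 = 2*1 + 0 = 2.
  i=2: a_2=2, p_2 = 2*87 + 43 = 217, q_2 = 2*2 + 1 = 5.
  i=3: a_3=1, p_3 = 1*217 + 87 = 304, q_3 = 1*5 + 2 = 7.
  i=4: a_4=42, p_4 = 42*304 + 217 = 12985, q_4 = 42*7 + 5 = 299.
  i=5: a_5=1, p_5 = 1*12985 + 304 = 13289, q_5 = 1*299 + 7 = 306.
  i=6: a_6=2, p_6 = 2*13289 + 12985 = 39563, q_6 = 2*306 + 299 = 911.
  i=7: a_7=2, p_7 = 2*39563 + 13289 = 92415, q_7 = 2*911 + 306 = 2128.
Check: 92415^2 - 1886*2128^2 = 8540532225 - 8540532224 = 1, so (x, y) = (92415, 2128) solves the equation, and by the theorem it is the least positive solution.

(x, y) = (92415, 2128)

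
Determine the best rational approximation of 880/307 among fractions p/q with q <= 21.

43/15

Expand x = 880/307 as a continued fraction with the Euclidean algorithm:
  880 = 2*307 + 266, so a_0 = 2.
  307 = 1*266 + 41, so a_1 = 1.
  266 = 6*41 + 20, so a_2 = 6.
  41 = 2*20 + 1, so a_3 = 2.
  20 = 20*1 + 0, so a_4 = 20.
so x = [2; 1, 6, 2, 20].
Convergents (p_i = a_i*p_{i-1} + p_{i-2}, q_i = a_i*q_{i-1} + q_{i-2} with p_{-2}=0, p_{-1}=1, q_{-2}=1, q_{-1}=0), until the denominator exceeds 21:
  i=0: a_0=2, p_0 = 2*1 + 0 = 2, q_0 = 2*0 + 1 = 1.
  i=1: a_1=1, p_1 = 1*2 + 1 = 3, q_1 = 1*1 + 0 = 1.
  i=2: a_2=6, p_2 = 6*3 + 2 = 20, q_2 = 6*1 + 1 = 7.
  i=3: a_3=2, p_3 = 2*20 + 3 = 43, q_3 = 2*7 + 1 = 15.
  i=4: a_4=20, p_4 = 20*43 + 20 = 880, q_4 = 20*15 + 7 = 307.
q_4 = 307 > 21, so the last convergent with denominator <= 21 is p_3/q_3 = 43/15.
The closest fraction with denominator <= 21 is either p_3/q_3 or the intermediate fraction (k*p_3 + p_2)/(k*q_3 + q_2) with the largest k >= 1 whose denominator stays <= 21; these approach x as k grows, and every other convergent or intermediate fraction in range is farther away.
Largest k: floor((21 - q_2)/q_3) = floor((21 - 7)/15) = 0.
Since k = 0, no intermediate fraction beyond p_3/q_3 has denominator <= 21, so the convergent 43/15 is the closest (its error is |880*15 - 43*307|/(307*15) = 1/4605).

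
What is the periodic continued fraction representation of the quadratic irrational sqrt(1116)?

Write x_i = (sqrt(1116) + m_i)/d_i with (m_0, d_0) = (0, 1). a_0 = floor(sqrt(1116)) = 33, since 33^2 = 1089 <= 1116 < 1156 = 34^2.
Iterate m_{i+1} = d_i*a_i - m_i, d_{i+1} = (1116 - m_{i+1}^2)/d_i, a_{i+1} = floor((a_0 + m_{i+1})/d_{i+1}):
  m_1 = 1*33 - 0 = 33, d_1 = (1116 - 33^2)/1 = 27/1 = 27, a_1 = floor((33 + 33)/27) = 2.
  m_2 = 27*2 - 33 = 21, d_2 = (1116 - 21^2)/27 = 675/27 = 25, a_2 = floor((33 + 21)/25) = 2.
  m_3 = 25*2 - 21 = 29, d_3 = (1116 - 29^2)/25 = 275/25 = 11, a_3 = floor((33 + 29)/11) = 5.
  m_4 = 11*5 - 29 = 26, d_4 = (1116 - 26^2)/11 = 440/11 = 40, a_4 = floor((33 + 26)/40) = 1.
  m_5 = 40*1 - 26 = 14, d_5 = (1116 - 14^2)/40 = 920/40 = 23, a_5 = floor((33 + 14)/23) = 2.
  m_6 = 23*2 - 14 = 32, d_6 = (1116 - 32^2)/23 = 92/23 = 4, a_6 = floor((33 + 32)/4) = 16.
  m_7 = 4*16 - 32 = 32, d_7 = (1116 - 32^2)/4 = 92/4 = 23, a_7 = floor((33 + 32)/23) = 2.
  m_8 = 23*2 - 32 = 14, d_8 = (1116 - 14^2)/23 = 920/23 = 40, a_8 = floor((33 + 14)/40) = 1.
  m_9 = 40*1 - 14 = 26, d_9 = (1116 - 26^2)/40 = 440/40 = 11, a_9 = floor((33 + 26)/11) = 5.
  m_10 = 11*5 - 26 = 29, d_10 = (1116 - 29^2)/11 = 275/11 = 25, a_10 = floor((33 + 29)/25) = 2.
  m_11 = 25*2 - 29 = 21, d_11 = (1116 - 21^2)/25 = 675/25 = 27, a_11 = floor((33 + 21)/27) = 2.
  m_12 = 27*2 - 21 = 33, d_12 = (1116 - 33^2)/27 = 27/27 = 1, a_12 = floor((33 + 33)/1) = 66.
  m_13 = 1*66 - 33 = 33, d_13 = (1116 - 33^2)/1 = 27/1 = 27: (m_13, d_13) = (m_1, d_1) = (33, 27), so from here the quotients repeat a_1, ..., a_12; the period length is 12.
Hence the expansion of sqrt(1116) is a_0 = 33 followed by the repeating block 2, 2, 5, 1, 2, 16, 2, 1, 5, 2, 2, 66 (period 12).

[33; (2, 2, 5, 1, 2, 16, 2, 1, 5, 2, 2, 66)]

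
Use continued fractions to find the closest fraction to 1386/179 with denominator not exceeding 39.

Expand x = 1386/179 as a continued fraction with the Euclidean algorithm:
  1386 = 7*179 + 133, so a_0 = 7.
  179 = 1*133 + 46, so a_1 = 1.
  133 = 2*46 + 41, so a_2 = 2.
  46 = 1*41 + 5, so a_3 = 1.
  41 = 8*5 + 1, so a_4 = 8.
  5 = 5*1 + 0, so a_5 = 5.
so x = [7; 1, 2, 1, 8, 5].
Convergents (p_i = a_i*p_{i-1} + p_{i-2}, q_i = a_i*q_{i-1} + q_{i-2} with p_{-2}=0, p_{-1}=1, q_{-2}=1, q_{-1}=0), until the denominator exceeds 39:
  i=0: a_0=7, p_0 = 7*1 + 0 = 7, q_0 = 7*0 + 1 = 1.
  i=1: a_1=1, p_1 = 1*7 + 1 = 8, q_1 = 1*1 + 0 = 1.
  i=2: a_2=2, p_2 = 2*8 + 7 = 23, q_2 = 2*1 + 1 = 3.
  i=3: a_3=1, p_3 = 1*23 + 8 = 31, q_3 = 1*3 + 1 = 4.
  i=4: a_4=8, p_4 = 8*31 + 23 = 271, q_4 = 8*4 + 3 = 35.
  i=5: a_5=5, p_5 = 5*271 + 31 = 1386, q_5 = 5*35 + 4 = 179.
q_5 = 179 > 39, so the last convergent with denominator <= 39 is p_4/q_4 = 271/35.
The closest fraction with denominator <= 39 is either p_4/q_4 or the intermediate fraction (k*p_4 + p_3)/(k*q_4 + q_3) with the largest k >= 1 whose denominator stays <= 39; these approach x as k grows, and every other convergent or intermediate fraction in range is farther away.
Largest k: floor((39 - q_3)/q_4) = floor((39 - 4)/35) = 1.
That gives (1*271 + 31)/(1*35 + 4) = 302/39.
Compare the errors: |x - 271/35| = |1386*35 - 271*179|/(179*35) = 1/6265, and |x - 302/39| = |1386*39 - 302*179|/(179*39) = 4/6981.
Cross-multiplying, 1*6981 = 6981 < 25060 = 4*6265, so 1/6265 is smaller: the convergent 271/35 is closer to x than 302/39.

271/35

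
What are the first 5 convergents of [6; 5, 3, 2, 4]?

6/1, 31/5, 99/16, 229/37, 1015/164

Using the convergent recurrence p_i = a_i*p_{i-1} + p_{i-2}, q_i = a_i*q_{i-1} + q_{i-2} with p_{-2}=0, p_{-1}=1, q_{-2}=1, q_{-1}=0:
  i=0: a_0=6, p_0 = 6*1 + 0 = 6, q_0 = 6*0 + 1 = 1.
  i=1: a_1=5, p_1 = 5*6 + 1 = 31, q_1 = 5*1 + 0 = 5.
  i=2: a_2=3, p_2 = 3*31 + 6 = 99, q_2 = 3*5 + 1 = 16.
  i=3: a_3=2, p_3 = 2*99 + 31 = 229, q_3 = 2*16 + 5 = 37.
  i=4: a_4=4, p_4 = 4*229 + 99 = 1015, q_4 = 4*37 + 16 = 164.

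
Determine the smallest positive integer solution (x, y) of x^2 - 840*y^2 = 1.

First expand sqrt(840) as a continued fraction. With x_i = (sqrt(840) + m_i)/d_i and (m_0, d_0) = (0, 1): a_0 = floor(sqrt(840)) = 28, since 28^2 = 784 <= 840 < 841 = 29^2.
Iterate m_{i+1} = d_i*a_i - m_i, d_{i+1} = (840 - m_{i+1}^2)/d_i, a_{i+1} = floor((a_0 + m_{i+1})/d_{i+1}):
  m_1 = 1*28 - 0 = 28, d_1 = (840 - 28^2)/1 = 56/1 = 56, a_1 = floor((28 + 28)/56) = 1.
  m_2 = 56*1 - 28 = 28, d_2 = (840 - 28^2)/56 = 56/56 = 1, a_2 = floor((28 + 28)/1) = 56.
  m_3 = 1*56 - 28 = 28, d_3 = (840 - 28^2)/1 = 56/1 = 56: (m_3, d_3) = (m_1, d_1) = (28, 56), so from here the quotients repeat a_1, a_2; the period length is 2.
So sqrt(840) = [28; (1, 56)] with period length k = 2.
k is even, so the fundamental solution of x^2 - 840y^2 = 1 is (p_{k-1}, q_{k-1}) = (p_1, q_1); compute convergents through index 1.
Convergents (p_i = a_i*p_{i-1} + p_{i-2}, q_i = a_i*q_{i-1} + q_{i-2} with p_{-2}=0, p_{-1}=1, q_{-2}=1, q_{-1}=0):
  i=0: a_0=28, p_0 = 28*1 + 0 = 28, q_0 = 28*0 + 1 = 1.
  i=1: a_1=1, p_1 = 1*28 + 1 = 29, q_1 = 1*1 + 0 = 1.
Check: 29^2 - 840*1^2 = 841 - 840 = 1, so (x, y) = (29, 1) solves the equation, and by the theorem it is the least positive solution.

(x, y) = (29, 1)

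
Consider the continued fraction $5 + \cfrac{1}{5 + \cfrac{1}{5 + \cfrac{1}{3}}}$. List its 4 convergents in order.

Using the convergent recurrence p_i = a_i*p_{i-1} + p_{i-2}, q_i = a_i*q_{i-1} + q_{i-2} with p_{-2}=0, p_{-1}=1, q_{-2}=1, q_{-1}=0:
  i=0: a_0=5, p_0 = 5*1 + 0 = 5, q_0 = 5*0 + 1 = 1.
  i=1: a_1=5, p_1 = 5*5 + 1 = 26, q_1 = 5*1 + 0 = 5.
  i=2: a_2=5, p_2 = 5*26 + 5 = 135, q_2 = 5*5 + 1 = 26.
  i=3: a_3=3, p_3 = 3*135 + 26 = 431, q_3 = 3*26 + 5 = 83.

5/1, 26/5, 135/26, 431/83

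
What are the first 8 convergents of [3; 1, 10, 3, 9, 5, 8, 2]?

3/1, 4/1, 43/11, 133/34, 1240/317, 6333/1619, 51904/13269, 110141/28157

Using the convergent recurrence p_i = a_i*p_{i-1} + p_{i-2}, q_i = a_i*q_{i-1} + q_{i-2} with p_{-2}=0, p_{-1}=1, q_{-2}=1, q_{-1}=0:
  i=0: a_0=3, p_0 = 3*1 + 0 = 3, q_0 = 3*0 + 1 = 1.
  i=1: a_1=1, p_1 = 1*3 + 1 = 4, q_1 = 1*1 + 0 = 1.
  i=2: a_2=10, p_2 = 10*4 + 3 = 43, q_2 = 10*1 + 1 = 11.
  i=3: a_3=3, p_3 = 3*43 + 4 = 133, q_3 = 3*11 + 1 = 34.
  i=4: a_4=9, p_4 = 9*133 + 43 = 1240, q_4 = 9*34 + 11 = 317.
  i=5: a_5=5, p_5 = 5*1240 + 133 = 6333, q_5 = 5*317 + 34 = 1619.
  i=6: a_6=8, p_6 = 8*6333 + 1240 = 51904, q_6 = 8*1619 + 317 = 13269.
  i=7: a_7=2, p_7 = 2*51904 + 6333 = 110141, q_7 = 2*13269 + 1619 = 28157.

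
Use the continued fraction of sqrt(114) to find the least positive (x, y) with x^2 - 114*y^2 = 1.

(x, y) = (1025, 96)

First expand sqrt(114) as a continued fraction. With x_i = (sqrt(114) + m_i)/d_i and (m_0, d_0) = (0, 1): a_0 = floor(sqrt(114)) = 10, since 10^2 = 100 <= 114 < 121 = 11^2.
Iterate m_{i+1} = d_i*a_i - m_i, d_{i+1} = (114 - m_{i+1}^2)/d_i, a_{i+1} = floor((a_0 + m_{i+1})/d_{i+1}):
  m_1 = 1*10 - 0 = 10, d_1 = (114 - 10^2)/1 = 14/1 = 14, a_1 = floor((10 + 10)/14) = 1.
  m_2 = 14*1 - 10 = 4, d_2 = (114 - 4^2)/14 = 98/14 = 7, a_2 = floor((10 + 4)/7) = 2.
  m_3 = 7*2 - 4 = 10, d_3 = (114 - 10^2)/7 = 14/7 = 2, a_3 = floor((10 + 10)/2) = 10.
  m_4 = 2*10 - 10 = 10, d_4 = (114 - 10^2)/2 = 14/2 = 7, a_4 = floor((10 + 10)/7) = 2.
  m_5 = 7*2 - 10 = 4, d_5 = (114 - 4^2)/7 = 98/7 = 14, a_5 = floor((10 + 4)/14) = 1.
  m_6 = 14*1 - 4 = 10, d_6 = (114 - 10^2)/14 = 14/14 = 1, a_6 = floor((10 + 10)/1) = 20.
  m_7 = 1*20 - 10 = 10, d_7 = (114 - 10^2)/1 = 14/1 = 14: (m_7, d_7) = (m_1, d_1) = (10, 14), so from here the quotients repeat a_1, ..., a_6; the period length is 6.
So sqrt(114) = [10; (1, 2, 10, 2, 1, 20)] with period length k = 6.
k is even, so the fundamental solution of x^2 - 114y^2 = 1 is (p_{k-1}, q_{k-1}) = (p_5, q_5); compute convergents through index 5.
Convergents (p_i = a_i*p_{i-1} + p_{i-2}, q_i = a_i*q_{i-1} + q_{i-2} with p_{-2}=0, p_{-1}=1, q_{-2}=1, q_{-1}=0):
  i=0: a_0=10, p_0 = 10*1 + 0 = 10, q_0 = 10*0 + 1 = 1.
  i=1: a_1=1, p_1 = 1*10 + 1 = 11, q_1 = 1*1 + 0 = 1.
  i=2: a_2=2, p_2 = 2*11 + 10 = 32, q_2 = 2*1 + 1 = 3.
  i=3: a_3=10, p_3 = 10*32 + 11 = 331, q_3 = 10*3 + 1 = 31.
  i=4: a_4=2, p_4 = 2*331 + 32 = 694, q_4 = 2*31 + 3 = 65.
  i=5: a_5=1, p_5 = 1*694 + 331 = 1025, q_5 = 1*65 + 31 = 96.
Check: 1025^2 - 114*96^2 = 1050625 - 1050624 = 1, so (x, y) = (1025, 96) solves the equation, and by the theorem it is the least positive solution.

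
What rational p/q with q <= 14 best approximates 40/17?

33/14

Expand x = 40/17 as a continued fraction with the Euclidean algorithm:
  40 = 2*17 + 6, so a_0 = 2.
  17 = 2*6 + 5, so a_1 = 2.
  6 = 1*5 + 1, so a_2 = 1.
  5 = 5*1 + 0, so a_3 = 5.
so x = [2; 2, 1, 5].
Convergents (p_i = a_i*p_{i-1} + p_{i-2}, q_i = a_i*q_{i-1} + q_{i-2} with p_{-2}=0, p_{-1}=1, q_{-2}=1, q_{-1}=0), until the denominator exceeds 14:
  i=0: a_0=2, p_0 = 2*1 + 0 = 2, q_0 = 2*0 + 1 = 1.
  i=1: a_1=2, p_1 = 2*2 + 1 = 5, q_1 = 2*1 + 0 = 2.
  i=2: a_2=1, p_2 = 1*5 + 2 = 7, q_2 = 1*2 + 1 = 3.
  i=3: a_3=5, p_3 = 5*7 + 5 = 40, q_3 = 5*3 + 2 = 17.
q_3 = 17 > 14, so the last convergent with denominator <= 14 is p_2/q_2 = 7/3.
The closest fraction with denominator <= 14 is either p_2/q_2 or the intermediate fraction (k*p_2 + p_1)/(k*q_2 + q_1) with the largest k >= 1 whose denominator stays <= 14; these approach x as k grows, and every other convergent or intermediate fraction in range is farther away.
Largest k: floor((14 - q_1)/q_2) = floor((14 - 2)/3) = 4.
That gives (4*7 + 5)/(4*3 + 2) = 33/14.
Compare the errors: |x - 7/3| = |40*3 - 7*17|/(17*3) = 1/51, and |x - 33/14| = |40*14 - 33*17|/(17*14) = 1/238.
Cross-multiplying, 1*51 = 51 < 238 = 1*238, so 1/238 is smaller: the intermediate fraction 33/14 is closer to x than 7/3.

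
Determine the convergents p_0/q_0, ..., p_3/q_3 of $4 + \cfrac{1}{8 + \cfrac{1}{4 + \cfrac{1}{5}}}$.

Using the convergent recurrence p_i = a_i*p_{i-1} + p_{i-2}, q_i = a_i*q_{i-1} + q_{i-2} with p_{-2}=0, p_{-1}=1, q_{-2}=1, q_{-1}=0:
  i=0: a_0=4, p_0 = 4*1 + 0 = 4, q_0 = 4*0 + 1 = 1.
  i=1: a_1=8, p_1 = 8*4 + 1 = 33, q_1 = 8*1 + 0 = 8.
  i=2: a_2=4, p_2 = 4*33 + 4 = 136, q_2 = 4*8 + 1 = 33.
  i=3: a_3=5, p_3 = 5*136 + 33 = 713, q_3 = 5*33 + 8 = 173.

4/1, 33/8, 136/33, 713/173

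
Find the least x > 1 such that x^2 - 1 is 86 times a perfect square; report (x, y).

First expand sqrt(86) as a continued fraction. With x_i = (sqrt(86) + m_i)/d_i and (m_0, d_0) = (0, 1): a_0 = floor(sqrt(86)) = 9, since 9^2 = 81 <= 86 < 100 = 10^2.
Iterate m_{i+1} = d_i*a_i - m_i, d_{i+1} = (86 - m_{i+1}^2)/d_i, a_{i+1} = floor((a_0 + m_{i+1})/d_{i+1}):
  m_1 = 1*9 - 0 = 9, d_1 = (86 - 9^2)/1 = 5/1 = 5, a_1 = floor((9 + 9)/5) = 3.
  m_2 = 5*3 - 9 = 6, d_2 = (86 - 6^2)/5 = 50/5 = 10, a_2 = floor((9 + 6)/10) = 1.
  m_3 = 10*1 - 6 = 4, d_3 = (86 - 4^2)/10 = 70/10 = 7, a_3 = floor((9 + 4)/7) = 1.
  m_4 = 7*1 - 4 = 3, d_4 = (86 - 3^2)/7 = 77/7 = 11, a_4 = floor((9 + 3)/11) = 1.
  m_5 = 11*1 - 3 = 8, d_5 = (86 - 8^2)/11 = 22/11 = 2, a_5 = floor((9 + 8)/2) = 8.
  m_6 = 2*8 - 8 = 8, d_6 = (86 - 8^2)/2 = 22/2 = 11, a_6 = floor((9 + 8)/11) = 1.
  m_7 = 11*1 - 8 = 3, d_7 = (86 - 3^2)/11 = 77/11 = 7, a_7 = floor((9 + 3)/7) = 1.
  m_8 = 7*1 - 3 = 4, d_8 = (86 - 4^2)/7 = 70/7 = 10, a_8 = floor((9 + 4)/10) = 1.
  m_9 = 10*1 - 4 = 6, d_9 = (86 - 6^2)/10 = 50/10 = 5, a_9 = floor((9 + 6)/5) = 3.
  m_10 = 5*3 - 6 = 9, d_10 = (86 - 9^2)/5 = 5/5 = 1, a_10 = floor((9 + 9)/1) = 18.
  m_11 = 1*18 - 9 = 9, d_11 = (86 - 9^2)/1 = 5/1 = 5: (m_11, d_11) = (m_1, d_1) = (9, 5), so from here the quotients repeat a_1, ..., a_10; the period length is 10.
So sqrt(86) = [9; (3, 1, 1, 1, 8, 1, 1, 1, 3, 18)] with period length k = 10.
k is even, so the fundamental solution of x^2 - 86y^2 = 1 is (p_{k-1}, q_{k-1}) = (p_9, q_9); compute convergents through index 9.
Convergents (p_i = a_i*p_{i-1} + p_{i-2}, q_i = a_i*q_{i-1} + q_{i-2} with p_{-2}=0, p_{-1}=1, q_{-2}=1, q_{-1}=0):
  i=0: a_0=9, p_0 = 9*1 + 0 = 9, q_0 = 9*0 + 1 = 1.
  i=1: a_1=3, p_1 = 3*9 + 1 = 28, q_1 = 3*1 + 0 = 3.
  i=2: a_2=1, p_2 = 1*28 + 9 = 37, q_2 = 1*3 + 1 = 4.
  i=3: a_3=1, p_3 = 1*37 + 28 = 65, q_3 = 1*4 + 3 = 7.
  i=4: a_4=1, p_4 = 1*65 + 37 = 102, q_4 = 1*7 + 4 = 11.
  i=5: a_5=8, p_5 = 8*102 + 65 = 881, q_5 = 8*11 + 7 = 95.
  i=6: a_6=1, p_6 = 1*881 + 102 = 983, q_6 = 1*95 + 11 = 106.
  i=7: a_7=1, p_7 = 1*983 + 881 = 1864, q_7 = 1*106 + 95 = 201.
  i=8: a_8=1, p_8 = 1*1864 + 983 = 2847, q_8 = 1*201 + 106 = 307.
  i=9: a_9=3, p_9 = 3*2847 + 1864 = 10405, q_9 = 3*307 + 201 = 1122.
Check: 10405^2 - 86*1122^2 = 108264025 - 108264024 = 1, so (x, y) = (10405, 1122) solves the equation, and by the theorem it is the least positive solution.

(x, y) = (10405, 1122)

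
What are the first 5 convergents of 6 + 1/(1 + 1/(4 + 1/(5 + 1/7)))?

6/1, 7/1, 34/5, 177/26, 1273/187

Using the convergent recurrence p_i = a_i*p_{i-1} + p_{i-2}, q_i = a_i*q_{i-1} + q_{i-2} with p_{-2}=0, p_{-1}=1, q_{-2}=1, q_{-1}=0:
  i=0: a_0=6, p_0 = 6*1 + 0 = 6, q_0 = 6*0 + 1 = 1.
  i=1: a_1=1, p_1 = 1*6 + 1 = 7, q_1 = 1*1 + 0 = 1.
  i=2: a_2=4, p_2 = 4*7 + 6 = 34, q_2 = 4*1 + 1 = 5.
  i=3: a_3=5, p_3 = 5*34 + 7 = 177, q_3 = 5*5 + 1 = 26.
  i=4: a_4=7, p_4 = 7*177 + 34 = 1273, q_4 = 7*26 + 5 = 187.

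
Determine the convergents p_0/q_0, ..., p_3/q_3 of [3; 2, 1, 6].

Using the convergent recurrence p_i = a_i*p_{i-1} + p_{i-2}, q_i = a_i*q_{i-1} + q_{i-2} with p_{-2}=0, p_{-1}=1, q_{-2}=1, q_{-1}=0:
  i=0: a_0=3, p_0 = 3*1 + 0 = 3, q_0 = 3*0 + 1 = 1.
  i=1: a_1=2, p_1 = 2*3 + 1 = 7, q_1 = 2*1 + 0 = 2.
  i=2: a_2=1, p_2 = 1*7 + 3 = 10, q_2 = 1*2 + 1 = 3.
  i=3: a_3=6, p_3 = 6*10 + 7 = 67, q_3 = 6*3 + 2 = 20.

3/1, 7/2, 10/3, 67/20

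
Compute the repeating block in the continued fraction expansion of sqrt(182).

[13; (2, 26)]

Write x_i = (sqrt(182) + m_i)/d_i with (m_0, d_0) = (0, 1). a_0 = floor(sqrt(182)) = 13, since 13^2 = 169 <= 182 < 196 = 14^2.
Iterate m_{i+1} = d_i*a_i - m_i, d_{i+1} = (182 - m_{i+1}^2)/d_i, a_{i+1} = floor((a_0 + m_{i+1})/d_{i+1}):
  m_1 = 1*13 - 0 = 13, d_1 = (182 - 13^2)/1 = 13/1 = 13, a_1 = floor((13 + 13)/13) = 2.
  m_2 = 13*2 - 13 = 13, d_2 = (182 - 13^2)/13 = 13/13 = 1, a_2 = floor((13 + 13)/1) = 26.
  m_3 = 1*26 - 13 = 13, d_3 = (182 - 13^2)/1 = 13/1 = 13: (m_3, d_3) = (m_1, d_1) = (13, 13), so from here the quotients repeat a_1, a_2; the period length is 2.
Hence the expansion of sqrt(182) is a_0 = 13 followed by the repeating block 2, 26 (period 2).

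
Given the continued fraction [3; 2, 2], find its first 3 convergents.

3/1, 7/2, 17/5

Using the convergent recurrence p_i = a_i*p_{i-1} + p_{i-2}, q_i = a_i*q_{i-1} + q_{i-2} with p_{-2}=0, p_{-1}=1, q_{-2}=1, q_{-1}=0:
  i=0: a_0=3, p_0 = 3*1 + 0 = 3, q_0 = 3*0 + 1 = 1.
  i=1: a_1=2, p_1 = 2*3 + 1 = 7, q_1 = 2*1 + 0 = 2.
  i=2: a_2=2, p_2 = 2*7 + 3 = 17, q_2 = 2*2 + 1 = 5.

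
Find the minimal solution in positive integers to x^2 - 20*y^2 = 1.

First expand sqrt(20) as a continued fraction. With x_i = (sqrt(20) + m_i)/d_i and (m_0, d_0) = (0, 1): a_0 = floor(sqrt(20)) = 4, since 4^2 = 16 <= 20 < 25 = 5^2.
Iterate m_{i+1} = d_i*a_i - m_i, d_{i+1} = (20 - m_{i+1}^2)/d_i, a_{i+1} = floor((a_0 + m_{i+1})/d_{i+1}):
  m_1 = 1*4 - 0 = 4, d_1 = (20 - 4^2)/1 = 4/1 = 4, a_1 = floor((4 + 4)/4) = 2.
  m_2 = 4*2 - 4 = 4, d_2 = (20 - 4^2)/4 = 4/4 = 1, a_2 = floor((4 + 4)/1) = 8.
  m_3 = 1*8 - 4 = 4, d_3 = (20 - 4^2)/1 = 4/1 = 4: (m_3, d_3) = (m_1, d_1) = (4, 4), so from here the quotients repeat a_1, a_2; the period length is 2.
So sqrt(20) = [4; (2, 8)] with period length k = 2.
k is even, so the fundamental solution of x^2 - 20y^2 = 1 is (p_{k-1}, q_{k-1}) = (p_1, q_1); compute convergents through index 1.
Convergents (p_i = a_i*p_{i-1} + p_{i-2}, q_i = a_i*q_{i-1} + q_{i-2} with p_{-2}=0, p_{-1}=1, q_{-2}=1, q_{-1}=0):
  i=0: a_0=4, p_0 = 4*1 + 0 = 4, q_0 = 4*0 + 1 = 1.
  i=1: a_1=2, p_1 = 2*4 + 1 = 9, q_1 = 2*1 + 0 = 2.
Check: 9^2 - 20*2^2 = 81 - 80 = 1, so (x, y) = (9, 2) solves the equation, and by the theorem it is the least positive solution.

(x, y) = (9, 2)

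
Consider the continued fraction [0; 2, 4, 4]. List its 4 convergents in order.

0/1, 1/2, 4/9, 17/38

Using the convergent recurrence p_i = a_i*p_{i-1} + p_{i-2}, q_i = a_i*q_{i-1} + q_{i-2} with p_{-2}=0, p_{-1}=1, q_{-2}=1, q_{-1}=0:
  i=0: a_0=0, p_0 = 0*1 + 0 = 0, q_0 = 0*0 + 1 = 1.
  i=1: a_1=2, p_1 = 2*0 + 1 = 1, q_1 = 2*1 + 0 = 2.
  i=2: a_2=4, p_2 = 4*1 + 0 = 4, q_2 = 4*2 + 1 = 9.
  i=3: a_3=4, p_3 = 4*4 + 1 = 17, q_3 = 4*9 + 2 = 38.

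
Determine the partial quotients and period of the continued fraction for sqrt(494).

[22; (4, 2, 2, 1, 2, 1, 2, 2, 4, 44)]

Write x_i = (sqrt(494) + m_i)/d_i with (m_0, d_0) = (0, 1). a_0 = floor(sqrt(494)) = 22, since 22^2 = 484 <= 494 < 529 = 23^2.
Iterate m_{i+1} = d_i*a_i - m_i, d_{i+1} = (494 - m_{i+1}^2)/d_i, a_{i+1} = floor((a_0 + m_{i+1})/d_{i+1}):
  m_1 = 1*22 - 0 = 22, d_1 = (494 - 22^2)/1 = 10/1 = 10, a_1 = floor((22 + 22)/10) = 4.
  m_2 = 10*4 - 22 = 18, d_2 = (494 - 18^2)/10 = 170/10 = 17, a_2 = floor((22 + 18)/17) = 2.
  m_3 = 17*2 - 18 = 16, d_3 = (494 - 16^2)/17 = 238/17 = 14, a_3 = floor((22 + 16)/14) = 2.
  m_4 = 14*2 - 16 = 12, d_4 = (494 - 12^2)/14 = 350/14 = 25, a_4 = floor((22 + 12)/25) = 1.
  m_5 = 25*1 - 12 = 13, d_5 = (494 - 13^2)/25 = 325/25 = 13, a_5 = floor((22 + 13)/13) = 2.
  m_6 = 13*2 - 13 = 13, d_6 = (494 - 13^2)/13 = 325/13 = 25, a_6 = floor((22 + 13)/25) = 1.
  m_7 = 25*1 - 13 = 12, d_7 = (494 - 12^2)/25 = 350/25 = 14, a_7 = floor((22 + 12)/14) = 2.
  m_8 = 14*2 - 12 = 16, d_8 = (494 - 16^2)/14 = 238/14 = 17, a_8 = floor((22 + 16)/17) = 2.
  m_9 = 17*2 - 16 = 18, d_9 = (494 - 18^2)/17 = 170/17 = 10, a_9 = floor((22 + 18)/10) = 4.
  m_10 = 10*4 - 18 = 22, d_10 = (494 - 22^2)/10 = 10/10 = 1, a_10 = floor((22 + 22)/1) = 44.
  m_11 = 1*44 - 22 = 22, d_11 = (494 - 22^2)/1 = 10/1 = 10: (m_11, d_11) = (m_1, d_1) = (22, 10), so from here the quotients repeat a_1, ..., a_10; the period length is 10.
Hence the expansion of sqrt(494) is a_0 = 22 followed by the repeating block 4, 2, 2, 1, 2, 1, 2, 2, 4, 44 (period 10).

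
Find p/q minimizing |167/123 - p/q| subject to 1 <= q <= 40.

19/14

Expand x = 167/123 as a continued fraction with the Euclidean algorithm:
  167 = 1*123 + 44, so a_0 = 1.
  123 = 2*44 + 35, so a_1 = 2.
  44 = 1*35 + 9, so a_2 = 1.
  35 = 3*9 + 8, so a_3 = 3.
  9 = 1*8 + 1, so a_4 = 1.
  8 = 8*1 + 0, so a_5 = 8.
so x = [1; 2, 1, 3, 1, 8].
Convergents (p_i = a_i*p_{i-1} + p_{i-2}, q_i = a_i*q_{i-1} + q_{i-2} with p_{-2}=0, p_{-1}=1, q_{-2}=1, q_{-1}=0), until the denominator exceeds 40:
  i=0: a_0=1, p_0 = 1*1 + 0 = 1, q_0 = 1*0 + 1 = 1.
  i=1: a_1=2, p_1 = 2*1 + 1 = 3, q_1 = 2*1 + 0 = 2.
  i=2: a_2=1, p_2 = 1*3 + 1 = 4, q_2 = 1*2 + 1 = 3.
  i=3: a_3=3, p_3 = 3*4 + 3 = 15, q_3 = 3*3 + 2 = 11.
  i=4: a_4=1, p_4 = 1*15 + 4 = 19, q_4 = 1*11 + 3 = 14.
  i=5: a_5=8, p_5 = 8*19 + 15 = 167, q_5 = 8*14 + 11 = 123.
q_5 = 123 > 40, so the last convergent with denominator <= 40 is p_4/q_4 = 19/14.
The closest fraction with denominator <= 40 is either p_4/q_4 or the intermediate fraction (k*p_4 + p_3)/(k*q_4 + q_3) with the largest k >= 1 whose denominator stays <= 40; these approach x as k grows, and every other convergent or intermediate fraction in range is farther away.
Largest k: floor((40 - q_3)/q_4) = floor((40 - 11)/14) = 2.
That gives (2*19 + 15)/(2*14 + 11) = 53/39.
Compare the errors: |x - 19/14| = |167*14 - 19*123|/(123*14) = 1/1722, and |x - 53/39| = |167*39 - 53*123|/(123*39) = 6/4797.
Cross-multiplying, 1*4797 = 4797 < 10332 = 6*1722, so 1/1722 is smaller: the convergent 19/14 is closer to x than 53/39.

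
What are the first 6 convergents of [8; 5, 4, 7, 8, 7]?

8/1, 41/5, 172/21, 1245/152, 10132/1237, 72169/8811

Using the convergent recurrence p_i = a_i*p_{i-1} + p_{i-2}, q_i = a_i*q_{i-1} + q_{i-2} with p_{-2}=0, p_{-1}=1, q_{-2}=1, q_{-1}=0:
  i=0: a_0=8, p_0 = 8*1 + 0 = 8, q_0 = 8*0 + 1 = 1.
  i=1: a_1=5, p_1 = 5*8 + 1 = 41, q_1 = 5*1 + 0 = 5.
  i=2: a_2=4, p_2 = 4*41 + 8 = 172, q_2 = 4*5 + 1 = 21.
  i=3: a_3=7, p_3 = 7*172 + 41 = 1245, q_3 = 7*21 + 5 = 152.
  i=4: a_4=8, p_4 = 8*1245 + 172 = 10132, q_4 = 8*152 + 21 = 1237.
  i=5: a_5=7, p_5 = 7*10132 + 1245 = 72169, q_5 = 7*1237 + 152 = 8811.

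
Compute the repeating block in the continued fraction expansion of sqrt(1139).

Write x_i = (sqrt(1139) + m_i)/d_i with (m_0, d_0) = (0, 1). a_0 = floor(sqrt(1139)) = 33, since 33^2 = 1089 <= 1139 < 1156 = 34^2.
Iterate m_{i+1} = d_i*a_i - m_i, d_{i+1} = (1139 - m_{i+1}^2)/d_i, a_{i+1} = floor((a_0 + m_{i+1})/d_{i+1}):
  m_1 = 1*33 - 0 = 33, d_1 = (1139 - 33^2)/1 = 50/1 = 50, a_1 = floor((33 + 33)/50) = 1.
  m_2 = 50*1 - 33 = 17, d_2 = (1139 - 17^2)/50 = 850/50 = 17, a_2 = floor((33 + 17)/17) = 2.
  m_3 = 17*2 - 17 = 17, d_3 = (1139 - 17^2)/17 = 850/17 = 50, a_3 = floor((33 + 17)/50) = 1.
  m_4 = 50*1 - 17 = 33, d_4 = (1139 - 33^2)/50 = 50/50 = 1, a_4 = floor((33 + 33)/1) = 66.
  m_5 = 1*66 - 33 = 33, d_5 = (1139 - 33^2)/1 = 50/1 = 50: (m_5, d_5) = (m_1, d_1) = (33, 50), so from here the quotients repeat a_1, ..., a_4; the period length is 4.
Hence the expansion of sqrt(1139) is a_0 = 33 followed by the repeating block 1, 2, 1, 66 (period 4).

[33; (1, 2, 1, 66)]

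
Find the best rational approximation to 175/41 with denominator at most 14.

Expand x = 175/41 as a continued fraction with the Euclidean algorithm:
  175 = 4*41 + 11, so a_0 = 4.
  41 = 3*11 + 8, so a_1 = 3.
  11 = 1*8 + 3, so a_2 = 1.
  8 = 2*3 + 2, so a_3 = 2.
  3 = 1*2 + 1, so a_4 = 1.
  2 = 2*1 + 0, so a_5 = 2.
so x = [4; 3, 1, 2, 1, 2].
Convergents (p_i = a_i*p_{i-1} + p_{i-2}, q_i = a_i*q_{i-1} + q_{i-2} with p_{-2}=0, p_{-1}=1, q_{-2}=1, q_{-1}=0), until the denominator exceeds 14:
  i=0: a_0=4, p_0 = 4*1 + 0 = 4, q_0 = 4*0 + 1 = 1.
  i=1: a_1=3, p_1 = 3*4 + 1 = 13, q_1 = 3*1 + 0 = 3.
  i=2: a_2=1, p_2 = 1*13 + 4 = 17, q_2 = 1*3 + 1 = 4.
  i=3: a_3=2, p_3 = 2*17 + 13 = 47, q_3 = 2*4 + 3 = 11.
  i=4: a_4=1, p_4 = 1*47 + 17 = 64, q_4 = 1*11 + 4 = 15.
q_4 = 15 > 14, so the last convergent with denominator <= 14 is p_3/q_3 = 47/11.
The closest fraction with denominator <= 14 is either p_3/q_3 or the intermediate fraction (k*p_3 + p_2)/(k*q_3 + q_2) with the largest k >= 1 whose denominator stays <= 14; these approach x as k grows, and every other convergent or intermediate fraction in range is farther away.
Largest k: floor((14 - q_2)/q_3) = floor((14 - 4)/11) = 0.
Since k = 0, no intermediate fraction beyond p_3/q_3 has denominator <= 14, so the convergent 47/11 is the closest (its error is |175*11 - 47*41|/(41*11) = 2/451).

47/11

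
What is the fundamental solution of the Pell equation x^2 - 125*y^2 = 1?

First expand sqrt(125) as a continued fraction. With x_i = (sqrt(125) + m_i)/d_i and (m_0, d_0) = (0, 1): a_0 = floor(sqrt(125)) = 11, since 11^2 = 121 <= 125 < 144 = 12^2.
Iterate m_{i+1} = d_i*a_i - m_i, d_{i+1} = (125 - m_{i+1}^2)/d_i, a_{i+1} = floor((a_0 + m_{i+1})/d_{i+1}):
  m_1 = 1*11 - 0 = 11, d_1 = (125 - 11^2)/1 = 4/1 = 4, a_1 = floor((11 + 11)/4) = 5.
  m_2 = 4*5 - 11 = 9, d_2 = (125 - 9^2)/4 = 44/4 = 11, a_2 = floor((11 + 9)/11) = 1.
  m_3 = 11*1 - 9 = 2, d_3 = (125 - 2^2)/11 = 121/11 = 11, a_3 = floor((11 + 2)/11) = 1.
  m_4 = 11*1 - 2 = 9, d_4 = (125 - 9^2)/11 = 44/11 = 4, a_4 = floor((11 + 9)/4) = 5.
  m_5 = 4*5 - 9 = 11, d_5 = (125 - 11^2)/4 = 4/4 = 1, a_5 = floor((11 + 11)/1) = 22.
  m_6 = 1*22 - 11 = 11, d_6 = (125 - 11^2)/1 = 4/1 = 4: (m_6, d_6) = (m_1, d_1) = (11, 4), so from here the quotients repeat a_1, ..., a_5; the period length is 5.
So sqrt(125) = [11; (5, 1, 1, 5, 22)] with period length k = 5.
k is odd, so (p_{k-1}, q_{k-1}) only solves x^2 - 125y^2 = -1 and the fundamental solution of x^2 - 125y^2 = 1 is (p_{2k-1}, q_{2k-1}) = (p_9, q_9); compute convergents through index 9, running through the period twice.
Convergents (p_i = a_i*p_{i-1} + p_{i-2}, q_i = a_i*q_{i-1} + q_{i-2} with p_{-2}=0, p_{-1}=1, q_{-2}=1, q_{-1}=0):
  i=0: a_0=11, p_0 = 11*1 + 0 = 11, q_0 = 11*0 + 1 = 1.
  i=1: a_1=5, p_1 = 5*11 + 1 = 56, q_1 = 5*1 + 0 = 5.
  i=2: a_2=1, p_2 = 1*56 + 11 = 67, q_2 = 1*5 + 1 = 6.
  i=3: a_3=1, p_3 = 1*67 + 56 = 123, q_3 = 1*6 + 5 = 11.
  i=4: a_4=5, p_4 = 5*123 + 67 = 682, q_4 = 5*11 + 6 = 61.
  i=5: a_5=22, p_5 = 22*682 + 123 = 15127, q_5 = 22*61 + 11 = 1353.
  i=6: a_6=5, p_6 = 5*15127 + 682 = 76317, q_6 = 5*1353 + 61 = 6826.
  i=7: a_7=1, p_7 = 1*76317 + 15127 = 91444, q_7 = 1*6826 + 1353 = 8179.
  i=8: a_8=1, p_8 = 1*91444 + 76317 = 167761, q_8 = 1*8179 + 6826 = 15005.
  i=9: a_9=5, p_9 = 5*167761 + 91444 = 930249, q_9 = 5*15005 + 8179 = 83204.
Indeed p_4^2 - 125*q_4^2 = 465124 - 465125 = -1, not +1.
Check: 930249^2 - 125*83204^2 = 865363202001 - 865363202000 = 1, so (x, y) = (930249, 83204) solves the equation, and by the theorem it is the least positive solution.

(x, y) = (930249, 83204)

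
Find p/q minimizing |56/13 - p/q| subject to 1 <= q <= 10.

Expand x = 56/13 as a continued fraction with the Euclidean algorithm:
  56 = 4*13 + 4, so a_0 = 4.
  13 = 3*4 + 1, so a_1 = 3.
  4 = 4*1 + 0, so a_2 = 4.
so x = [4; 3, 4].
Convergents (p_i = a_i*p_{i-1} + p_{i-2}, q_i = a_i*q_{i-1} + q_{i-2} with p_{-2}=0, p_{-1}=1, q_{-2}=1, q_{-1}=0), until the denominator exceeds 10:
  i=0: a_0=4, p_0 = 4*1 + 0 = 4, q_0 = 4*0 + 1 = 1.
  i=1: a_1=3, p_1 = 3*4 + 1 = 13, q_1 = 3*1 + 0 = 3.
  i=2: a_2=4, p_2 = 4*13 + 4 = 56, q_2 = 4*3 + 1 = 13.
q_2 = 13 > 10, so the last convergent with denominator <= 10 is p_1/q_1 = 13/3.
The closest fraction with denominator <= 10 is either p_1/q_1 or the intermediate fraction (k*p_1 + p_0)/(k*q_1 + q_0) with the largest k >= 1 whose denominator stays <= 10; these approach x as k grows, and every other convergent or intermediate fraction in range is farther away.
Largest k: floor((10 - q_0)/q_1) = floor((10 - 1)/3) = 3.
That gives (3*13 + 4)/(3*3 + 1) = 43/10.
Compare the errors: |x - 13/3| = |56*3 - 13*13|/(13*3) = 1/39, and |x - 43/10| = |56*10 - 43*13|/(13*10) = 1/130.
Cross-multiplying, 1*39 = 39 < 130 = 1*130, so 1/130 is smaller: the intermediate fraction 43/10 is closer to x than 13/3.

43/10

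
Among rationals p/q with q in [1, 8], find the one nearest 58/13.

Expand x = 58/13 as a continued fraction with the Euclidean algorithm:
  58 = 4*13 + 6, so a_0 = 4.
  13 = 2*6 + 1, so a_1 = 2.
  6 = 6*1 + 0, so a_2 = 6.
so x = [4; 2, 6].
Convergents (p_i = a_i*p_{i-1} + p_{i-2}, q_i = a_i*q_{i-1} + q_{i-2} with p_{-2}=0, p_{-1}=1, q_{-2}=1, q_{-1}=0), until the denominator exceeds 8:
  i=0: a_0=4, p_0 = 4*1 + 0 = 4, q_0 = 4*0 + 1 = 1.
  i=1: a_1=2, p_1 = 2*4 + 1 = 9, q_1 = 2*1 + 0 = 2.
  i=2: a_2=6, p_2 = 6*9 + 4 = 58, q_2 = 6*2 + 1 = 13.
q_2 = 13 > 8, so the last convergent with denominator <= 8 is p_1/q_1 = 9/2.
The closest fraction with denominator <= 8 is either p_1/q_1 or the intermediate fraction (k*p_1 + p_0)/(k*q_1 + q_0) with the largest k >= 1 whose denominator stays <= 8; these approach x as k grows, and every other convergent or intermediate fraction in range is farther away.
Largest k: floor((8 - q_0)/q_1) = floor((8 - 1)/2) = 3.
That gives (3*9 + 4)/(3*2 + 1) = 31/7.
Compare the errors: |x - 9/2| = |58*2 - 9*13|/(13*2) = 1/26, and |x - 31/7| = |58*7 - 31*13|/(13*7) = 3/91.
Cross-multiplying, 3*26 = 78 < 91 = 1*91, so 3/91 is smaller: the intermediate fraction 31/7 is closer to x than 9/2.

31/7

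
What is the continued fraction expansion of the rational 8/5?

[1; 1, 1, 2]

Run the Euclidean algorithm on 8 and 5; the successive quotients are the partial quotients a_0, a_1, ... (each step inverts the fractional part left over by the previous one):
  8 = 1*5 + 3, so a_0 = 1.
  5 = 1*3 + 2, so a_1 = 1.
  3 = 1*2 + 1, so a_2 = 1.
  2 = 2*1 + 0, so a_3 = 2.
The remainder reaches 0 after 4 divisions, so the expansion has 4 partial quotients, read off in order.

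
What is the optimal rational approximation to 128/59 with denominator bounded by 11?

Expand x = 128/59 as a continued fraction with the Euclidean algorithm:
  128 = 2*59 + 10, so a_0 = 2.
  59 = 5*10 + 9, so a_1 = 5.
  10 = 1*9 + 1, so a_2 = 1.
  9 = 9*1 + 0, so a_3 = 9.
so x = [2; 5, 1, 9].
Convergents (p_i = a_i*p_{i-1} + p_{i-2}, q_i = a_i*q_{i-1} + q_{i-2} with p_{-2}=0, p_{-1}=1, q_{-2}=1, q_{-1}=0), until the denominator exceeds 11:
  i=0: a_0=2, p_0 = 2*1 + 0 = 2, q_0 = 2*0 + 1 = 1.
  i=1: a_1=5, p_1 = 5*2 + 1 = 11, q_1 = 5*1 + 0 = 5.
  i=2: a_2=1, p_2 = 1*11 + 2 = 13, q_2 = 1*5 + 1 = 6.
  i=3: a_3=9, p_3 = 9*13 + 11 = 128, q_3 = 9*6 + 5 = 59.
q_3 = 59 > 11, so the last convergent with denominator <= 11 is p_2/q_2 = 13/6.
The closest fraction with denominator <= 11 is either p_2/q_2 or the intermediate fraction (k*p_2 + p_1)/(k*q_2 + q_1) with the largest k >= 1 whose denominator stays <= 11; these approach x as k grows, and every other convergent or intermediate fraction in range is farther away.
Largest k: floor((11 - q_1)/q_2) = floor((11 - 5)/6) = 1.
That gives (1*13 + 11)/(1*6 + 5) = 24/11.
Compare the errors: |x - 13/6| = |128*6 - 13*59|/(59*6) = 1/354, and |x - 24/11| = |128*11 - 24*59|/(59*11) = 8/649.
Cross-multiplying, 1*649 = 649 < 2832 = 8*354, so 1/354 is smaller: the convergent 13/6 is closer to x than 24/11.

13/6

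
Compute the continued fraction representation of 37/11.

Run the Euclidean algorithm on 37 and 11; the successive quotients are the partial quotients a_0, a_1, ... (each step inverts the fractional part left over by the previous one):
  37 = 3*11 + 4, so a_0 = 3.
  11 = 2*4 + 3, so a_1 = 2.
  4 = 1*3 + 1, so a_2 = 1.
  3 = 3*1 + 0, so a_3 = 3.
The remainder reaches 0 after 4 divisions, so the expansion has 4 partial quotients, read off in order.

[3; 2, 1, 3]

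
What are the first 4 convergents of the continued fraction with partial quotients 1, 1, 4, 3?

Using the convergent recurrence p_i = a_i*p_{i-1} + p_{i-2}, q_i = a_i*q_{i-1} + q_{i-2} with p_{-2}=0, p_{-1}=1, q_{-2}=1, q_{-1}=0:
  i=0: a_0=1, p_0 = 1*1 + 0 = 1, q_0 = 1*0 + 1 = 1.
  i=1: a_1=1, p_1 = 1*1 + 1 = 2, q_1 = 1*1 + 0 = 1.
  i=2: a_2=4, p_2 = 4*2 + 1 = 9, q_2 = 4*1 + 1 = 5.
  i=3: a_3=3, p_3 = 3*9 + 2 = 29, q_3 = 3*5 + 1 = 16.

1/1, 2/1, 9/5, 29/16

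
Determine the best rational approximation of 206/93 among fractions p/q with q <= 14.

31/14

Expand x = 206/93 as a continued fraction with the Euclidean algorithm:
  206 = 2*93 + 20, so a_0 = 2.
  93 = 4*20 + 13, so a_1 = 4.
  20 = 1*13 + 7, so a_2 = 1.
  13 = 1*7 + 6, so a_3 = 1.
  7 = 1*6 + 1, so a_4 = 1.
  6 = 6*1 + 0, so a_5 = 6.
so x = [2; 4, 1, 1, 1, 6].
Convergents (p_i = a_i*p_{i-1} + p_{i-2}, q_i = a_i*q_{i-1} + q_{i-2} with p_{-2}=0, p_{-1}=1, q_{-2}=1, q_{-1}=0), until the denominator exceeds 14:
  i=0: a_0=2, p_0 = 2*1 + 0 = 2, q_0 = 2*0 + 1 = 1.
  i=1: a_1=4, p_1 = 4*2 + 1 = 9, q_1 = 4*1 + 0 = 4.
  i=2: a_2=1, p_2 = 1*9 + 2 = 11, q_2 = 1*4 + 1 = 5.
  i=3: a_3=1, p_3 = 1*11 + 9 = 20, q_3 = 1*5 + 4 = 9.
  i=4: a_4=1, p_4 = 1*20 + 11 = 31, q_4 = 1*9 + 5 = 14.
  i=5: a_5=6, p_5 = 6*31 + 20 = 206, q_5 = 6*14 + 9 = 93.
q_5 = 93 > 14, so the last convergent with denominator <= 14 is p_4/q_4 = 31/14.
The closest fraction with denominator <= 14 is either p_4/q_4 or the intermediate fraction (k*p_4 + p_3)/(k*q_4 + q_3) with the largest k >= 1 whose denominator stays <= 14; these approach x as k grows, and every other convergent or intermediate fraction in range is farther away.
Largest k: floor((14 - q_3)/q_4) = floor((14 - 9)/14) = 0.
Since k = 0, no intermediate fraction beyond p_4/q_4 has denominator <= 14, so the convergent 31/14 is the closest (its error is |206*14 - 31*93|/(93*14) = 1/1302).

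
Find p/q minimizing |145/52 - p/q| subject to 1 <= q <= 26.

53/19

Expand x = 145/52 as a continued fraction with the Euclidean algorithm:
  145 = 2*52 + 41, so a_0 = 2.
  52 = 1*41 + 11, so a_1 = 1.
  41 = 3*11 + 8, so a_2 = 3.
  11 = 1*8 + 3, so a_3 = 1.
  8 = 2*3 + 2, so a_4 = 2.
  3 = 1*2 + 1, so a_5 = 1.
  2 = 2*1 + 0, so a_6 = 2.
so x = [2; 1, 3, 1, 2, 1, 2].
Convergents (p_i = a_i*p_{i-1} + p_{i-2}, q_i = a_i*q_{i-1} + q_{i-2} with p_{-2}=0, p_{-1}=1, q_{-2}=1, q_{-1}=0), until the denominator exceeds 26:
  i=0: a_0=2, p_0 = 2*1 + 0 = 2, q_0 = 2*0 + 1 = 1.
  i=1: a_1=1, p_1 = 1*2 + 1 = 3, q_1 = 1*1 + 0 = 1.
  i=2: a_2=3, p_2 = 3*3 + 2 = 11, q_2 = 3*1 + 1 = 4.
  i=3: a_3=1, p_3 = 1*11 + 3 = 14, q_3 = 1*4 + 1 = 5.
  i=4: a_4=2, p_4 = 2*14 + 11 = 39, q_4 = 2*5 + 4 = 14.
  i=5: a_5=1, p_5 = 1*39 + 14 = 53, q_5 = 1*14 + 5 = 19.
  i=6: a_6=2, p_6 = 2*53 + 39 = 145, q_6 = 2*19 + 14 = 52.
q_6 = 52 > 26, so the last convergent with denominator <= 26 is p_5/q_5 = 53/19.
The closest fraction with denominator <= 26 is either p_5/q_5 or the intermediate fraction (k*p_5 + p_4)/(k*q_5 + q_4) with the largest k >= 1 whose denominator stays <= 26; these approach x as k grows, and every other convergent or intermediate fraction in range is farther away.
Largest k: floor((26 - q_4)/q_5) = floor((26 - 14)/19) = 0.
Since k = 0, no intermediate fraction beyond p_5/q_5 has denominator <= 26, so the convergent 53/19 is the closest (its error is |145*19 - 53*52|/(52*19) = 1/988).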